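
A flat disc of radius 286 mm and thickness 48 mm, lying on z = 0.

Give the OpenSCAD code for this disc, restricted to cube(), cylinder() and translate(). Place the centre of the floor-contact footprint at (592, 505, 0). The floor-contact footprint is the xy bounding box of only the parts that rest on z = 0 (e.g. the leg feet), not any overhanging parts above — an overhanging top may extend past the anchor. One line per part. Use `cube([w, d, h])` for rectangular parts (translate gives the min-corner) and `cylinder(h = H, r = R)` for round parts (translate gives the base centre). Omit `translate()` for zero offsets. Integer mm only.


translate([592, 505, 0]) cylinder(h = 48, r = 286);


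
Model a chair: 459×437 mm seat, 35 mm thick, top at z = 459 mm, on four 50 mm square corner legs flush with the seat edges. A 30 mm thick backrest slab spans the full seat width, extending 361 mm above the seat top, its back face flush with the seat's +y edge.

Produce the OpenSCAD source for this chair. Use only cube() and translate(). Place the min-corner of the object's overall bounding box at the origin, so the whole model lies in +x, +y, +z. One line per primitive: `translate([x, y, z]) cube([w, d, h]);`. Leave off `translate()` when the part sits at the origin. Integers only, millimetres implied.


// leg_h = 459 - 35 = 424
translate([0, 0, 424]) cube([459, 437, 35]);
cube([50, 50, 424]);
translate([409, 0, 0]) cube([50, 50, 424]);
translate([0, 387, 0]) cube([50, 50, 424]);
translate([409, 387, 0]) cube([50, 50, 424]);
translate([0, 407, 459]) cube([459, 30, 361]);


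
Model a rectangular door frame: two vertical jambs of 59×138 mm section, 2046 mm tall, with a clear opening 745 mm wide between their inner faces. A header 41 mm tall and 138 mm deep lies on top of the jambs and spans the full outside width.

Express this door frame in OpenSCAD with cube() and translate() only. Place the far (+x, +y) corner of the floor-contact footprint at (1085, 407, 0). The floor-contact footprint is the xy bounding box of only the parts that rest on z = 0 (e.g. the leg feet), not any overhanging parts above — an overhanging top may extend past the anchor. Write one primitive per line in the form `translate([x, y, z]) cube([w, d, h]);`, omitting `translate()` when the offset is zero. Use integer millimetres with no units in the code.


translate([222, 269, 0]) cube([59, 138, 2046]);
translate([1026, 269, 0]) cube([59, 138, 2046]);
translate([222, 269, 2046]) cube([863, 138, 41]);


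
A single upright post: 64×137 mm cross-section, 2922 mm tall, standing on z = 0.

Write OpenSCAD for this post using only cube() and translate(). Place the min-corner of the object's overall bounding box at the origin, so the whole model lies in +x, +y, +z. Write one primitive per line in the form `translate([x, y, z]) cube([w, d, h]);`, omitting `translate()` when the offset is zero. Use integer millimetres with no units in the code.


cube([64, 137, 2922]);


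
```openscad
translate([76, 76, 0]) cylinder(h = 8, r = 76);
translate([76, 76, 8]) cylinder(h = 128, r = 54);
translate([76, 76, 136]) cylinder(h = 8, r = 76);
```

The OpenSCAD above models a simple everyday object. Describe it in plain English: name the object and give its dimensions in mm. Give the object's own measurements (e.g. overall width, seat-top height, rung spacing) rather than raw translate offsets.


A spool: two coaxial disc flanges of radius 76 mm and thickness 8 mm, joined by a core cylinder of radius 54 mm and height 128 mm. The lower flange rests on z = 0 and the three cylinders share a vertical axis.


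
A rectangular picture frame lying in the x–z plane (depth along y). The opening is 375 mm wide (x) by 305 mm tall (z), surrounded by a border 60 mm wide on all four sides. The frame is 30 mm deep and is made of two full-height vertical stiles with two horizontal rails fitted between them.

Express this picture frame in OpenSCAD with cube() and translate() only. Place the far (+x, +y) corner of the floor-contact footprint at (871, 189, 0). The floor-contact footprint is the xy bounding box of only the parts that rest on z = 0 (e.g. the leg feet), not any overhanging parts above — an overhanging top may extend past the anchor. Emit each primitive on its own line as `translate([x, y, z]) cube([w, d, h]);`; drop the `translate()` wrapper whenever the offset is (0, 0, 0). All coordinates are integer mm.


translate([376, 159, 0]) cube([60, 30, 425]);
translate([811, 159, 0]) cube([60, 30, 425]);
translate([436, 159, 0]) cube([375, 30, 60]);
translate([436, 159, 365]) cube([375, 30, 60]);


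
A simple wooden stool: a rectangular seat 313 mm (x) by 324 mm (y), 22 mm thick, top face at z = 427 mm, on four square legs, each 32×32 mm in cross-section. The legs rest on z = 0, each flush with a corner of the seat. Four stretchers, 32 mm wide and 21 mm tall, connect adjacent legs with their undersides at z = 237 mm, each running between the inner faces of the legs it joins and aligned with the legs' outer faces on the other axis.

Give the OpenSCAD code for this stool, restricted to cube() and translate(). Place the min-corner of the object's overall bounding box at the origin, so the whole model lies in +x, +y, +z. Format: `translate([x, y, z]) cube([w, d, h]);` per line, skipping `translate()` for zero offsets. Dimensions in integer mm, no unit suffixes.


translate([0, 0, 405]) cube([313, 324, 22]);
cube([32, 32, 405]);
translate([281, 0, 0]) cube([32, 32, 405]);
translate([0, 292, 0]) cube([32, 32, 405]);
translate([281, 292, 0]) cube([32, 32, 405]);
translate([32, 0, 237]) cube([249, 32, 21]);
translate([32, 292, 237]) cube([249, 32, 21]);
translate([0, 32, 237]) cube([32, 260, 21]);
translate([281, 32, 237]) cube([32, 260, 21]);


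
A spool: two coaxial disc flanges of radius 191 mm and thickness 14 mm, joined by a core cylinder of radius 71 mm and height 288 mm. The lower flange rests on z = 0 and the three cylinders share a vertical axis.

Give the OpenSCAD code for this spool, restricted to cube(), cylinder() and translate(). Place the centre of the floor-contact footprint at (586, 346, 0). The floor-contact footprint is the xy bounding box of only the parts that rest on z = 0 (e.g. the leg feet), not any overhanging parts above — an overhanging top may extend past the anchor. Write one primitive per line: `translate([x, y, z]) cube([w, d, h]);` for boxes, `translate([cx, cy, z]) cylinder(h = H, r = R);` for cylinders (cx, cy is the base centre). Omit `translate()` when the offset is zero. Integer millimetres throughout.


translate([586, 346, 0]) cylinder(h = 14, r = 191);
translate([586, 346, 14]) cylinder(h = 288, r = 71);
translate([586, 346, 302]) cylinder(h = 14, r = 191);


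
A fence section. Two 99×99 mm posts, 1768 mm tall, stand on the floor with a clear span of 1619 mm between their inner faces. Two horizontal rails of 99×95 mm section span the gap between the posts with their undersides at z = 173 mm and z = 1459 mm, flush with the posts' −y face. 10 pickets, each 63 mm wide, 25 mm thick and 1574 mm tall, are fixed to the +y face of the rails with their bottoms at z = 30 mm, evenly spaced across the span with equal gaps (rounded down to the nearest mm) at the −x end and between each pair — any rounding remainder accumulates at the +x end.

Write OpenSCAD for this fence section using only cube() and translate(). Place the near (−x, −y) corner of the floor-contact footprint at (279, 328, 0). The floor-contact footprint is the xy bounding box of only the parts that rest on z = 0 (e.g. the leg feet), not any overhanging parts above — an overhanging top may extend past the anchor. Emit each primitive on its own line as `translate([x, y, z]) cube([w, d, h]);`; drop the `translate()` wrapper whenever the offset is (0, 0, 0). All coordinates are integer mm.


translate([279, 328, 0]) cube([99, 99, 1768]);
translate([1997, 328, 0]) cube([99, 99, 1768]);
translate([378, 328, 173]) cube([1619, 99, 95]);
translate([378, 328, 1459]) cube([1619, 99, 95]);
translate([467, 427, 30]) cube([63, 25, 1574]);
translate([619, 427, 30]) cube([63, 25, 1574]);
translate([771, 427, 30]) cube([63, 25, 1574]);
translate([923, 427, 30]) cube([63, 25, 1574]);
translate([1075, 427, 30]) cube([63, 25, 1574]);
translate([1227, 427, 30]) cube([63, 25, 1574]);
translate([1379, 427, 30]) cube([63, 25, 1574]);
translate([1531, 427, 30]) cube([63, 25, 1574]);
translate([1683, 427, 30]) cube([63, 25, 1574]);
translate([1835, 427, 30]) cube([63, 25, 1574]);


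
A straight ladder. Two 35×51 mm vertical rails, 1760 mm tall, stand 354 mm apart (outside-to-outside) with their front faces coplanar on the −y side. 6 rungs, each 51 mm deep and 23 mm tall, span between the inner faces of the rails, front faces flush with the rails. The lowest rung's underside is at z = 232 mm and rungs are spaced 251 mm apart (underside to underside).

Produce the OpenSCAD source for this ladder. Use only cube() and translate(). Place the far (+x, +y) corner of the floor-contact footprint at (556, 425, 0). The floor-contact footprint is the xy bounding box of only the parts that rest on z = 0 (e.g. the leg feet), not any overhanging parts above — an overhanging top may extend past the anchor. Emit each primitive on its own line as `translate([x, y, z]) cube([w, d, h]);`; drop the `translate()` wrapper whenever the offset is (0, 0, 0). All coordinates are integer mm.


translate([202, 374, 0]) cube([35, 51, 1760]);
translate([521, 374, 0]) cube([35, 51, 1760]);
translate([237, 374, 232]) cube([284, 51, 23]);
translate([237, 374, 483]) cube([284, 51, 23]);
translate([237, 374, 734]) cube([284, 51, 23]);
translate([237, 374, 985]) cube([284, 51, 23]);
translate([237, 374, 1236]) cube([284, 51, 23]);
translate([237, 374, 1487]) cube([284, 51, 23]);


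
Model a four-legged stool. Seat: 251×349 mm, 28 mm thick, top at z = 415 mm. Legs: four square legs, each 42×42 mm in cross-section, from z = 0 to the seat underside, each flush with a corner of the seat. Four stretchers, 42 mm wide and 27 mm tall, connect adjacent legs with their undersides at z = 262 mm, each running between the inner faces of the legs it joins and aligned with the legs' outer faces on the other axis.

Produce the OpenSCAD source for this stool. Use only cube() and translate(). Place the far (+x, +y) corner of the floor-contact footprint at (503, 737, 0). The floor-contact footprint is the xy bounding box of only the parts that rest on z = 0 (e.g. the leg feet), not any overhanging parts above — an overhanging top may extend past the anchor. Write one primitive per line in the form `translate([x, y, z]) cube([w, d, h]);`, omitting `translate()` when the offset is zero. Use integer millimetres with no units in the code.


// leg_h = 415 - 28 = 387
// stretcher span = 251 - 2*42 = 167
translate([252, 388, 387]) cube([251, 349, 28]);
translate([252, 388, 0]) cube([42, 42, 387]);
translate([461, 388, 0]) cube([42, 42, 387]);
translate([252, 695, 0]) cube([42, 42, 387]);
translate([461, 695, 0]) cube([42, 42, 387]);
translate([294, 388, 262]) cube([167, 42, 27]);
translate([294, 695, 262]) cube([167, 42, 27]);
translate([252, 430, 262]) cube([42, 265, 27]);
translate([461, 430, 262]) cube([42, 265, 27]);


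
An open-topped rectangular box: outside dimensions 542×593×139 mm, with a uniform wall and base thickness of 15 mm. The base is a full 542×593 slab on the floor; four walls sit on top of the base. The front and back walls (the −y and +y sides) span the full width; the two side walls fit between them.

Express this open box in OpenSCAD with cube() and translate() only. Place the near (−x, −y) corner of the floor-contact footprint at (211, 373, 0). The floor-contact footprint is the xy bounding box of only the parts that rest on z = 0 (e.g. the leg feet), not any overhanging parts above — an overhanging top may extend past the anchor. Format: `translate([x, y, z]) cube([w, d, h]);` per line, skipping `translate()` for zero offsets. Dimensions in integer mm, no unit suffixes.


translate([211, 373, 0]) cube([542, 593, 15]);
translate([211, 373, 15]) cube([542, 15, 124]);
translate([211, 951, 15]) cube([542, 15, 124]);
translate([211, 388, 15]) cube([15, 563, 124]);
translate([738, 388, 15]) cube([15, 563, 124]);


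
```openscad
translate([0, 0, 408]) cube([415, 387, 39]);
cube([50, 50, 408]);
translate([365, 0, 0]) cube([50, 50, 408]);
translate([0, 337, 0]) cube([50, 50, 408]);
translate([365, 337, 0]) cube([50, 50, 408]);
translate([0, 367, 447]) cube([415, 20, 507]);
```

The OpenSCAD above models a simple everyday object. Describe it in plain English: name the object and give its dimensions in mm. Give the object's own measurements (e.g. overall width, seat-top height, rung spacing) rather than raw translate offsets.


A chair. The seat is a 415×387×39 mm slab with its top at z = 447 mm, on four 50×50 mm corner legs (flush with the seat edges, standing on z = 0). A flat backrest 20 mm thick, 507 mm tall, spans the full seat width and rises from the seat top along its +y edge, rear face flush with the rear of the seat.


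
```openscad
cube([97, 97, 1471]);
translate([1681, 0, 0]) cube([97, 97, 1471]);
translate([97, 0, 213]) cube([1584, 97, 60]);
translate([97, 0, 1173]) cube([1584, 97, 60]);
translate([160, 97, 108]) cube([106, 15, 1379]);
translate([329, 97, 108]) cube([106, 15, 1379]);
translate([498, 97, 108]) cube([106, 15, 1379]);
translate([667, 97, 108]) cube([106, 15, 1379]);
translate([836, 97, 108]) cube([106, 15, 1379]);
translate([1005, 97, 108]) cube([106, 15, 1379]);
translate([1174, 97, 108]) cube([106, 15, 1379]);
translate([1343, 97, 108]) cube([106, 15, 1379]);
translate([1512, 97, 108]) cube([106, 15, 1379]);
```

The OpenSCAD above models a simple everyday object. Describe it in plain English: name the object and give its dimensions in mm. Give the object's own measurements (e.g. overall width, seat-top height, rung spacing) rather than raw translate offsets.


A fence section. Two 97×97 mm posts, 1471 mm tall, stand on the floor with a clear span of 1584 mm between their inner faces. Two horizontal rails of 97×60 mm section span the gap between the posts with their undersides at z = 213 mm and z = 1173 mm, flush with the posts' −y face. 9 pickets, each 106 mm wide, 15 mm thick and 1379 mm tall, are fixed to the +y face of the rails with their bottoms at z = 108 mm, spaced across the span with a 63 mm gap after the −x post and between neighbouring pickets and before the +x post.


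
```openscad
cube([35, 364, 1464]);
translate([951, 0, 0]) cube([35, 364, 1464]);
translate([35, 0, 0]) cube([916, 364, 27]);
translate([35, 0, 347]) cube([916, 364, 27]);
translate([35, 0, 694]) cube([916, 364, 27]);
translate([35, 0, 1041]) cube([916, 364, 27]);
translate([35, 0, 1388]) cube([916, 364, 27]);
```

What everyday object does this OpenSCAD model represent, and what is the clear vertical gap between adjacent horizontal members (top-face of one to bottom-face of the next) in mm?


A bookshelf. The clear shelf gap is 320 mm.

Two tall side panels with 5 horizontal boards between them — a bookshelf. The first two shelf undersides are at z = 0 and z = 347; with shelf thickness 27, the clear gap is 347 − 0 − 27 = 320 mm.


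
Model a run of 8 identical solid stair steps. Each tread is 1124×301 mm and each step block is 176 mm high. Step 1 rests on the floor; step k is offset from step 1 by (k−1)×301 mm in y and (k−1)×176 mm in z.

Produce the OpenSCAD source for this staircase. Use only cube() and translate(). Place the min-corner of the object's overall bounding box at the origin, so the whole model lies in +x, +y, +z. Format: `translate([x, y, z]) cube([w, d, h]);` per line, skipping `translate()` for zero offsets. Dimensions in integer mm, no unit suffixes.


cube([1124, 301, 176]);
translate([0, 301, 176]) cube([1124, 301, 176]);
translate([0, 602, 352]) cube([1124, 301, 176]);
translate([0, 903, 528]) cube([1124, 301, 176]);
translate([0, 1204, 704]) cube([1124, 301, 176]);
translate([0, 1505, 880]) cube([1124, 301, 176]);
translate([0, 1806, 1056]) cube([1124, 301, 176]);
translate([0, 2107, 1232]) cube([1124, 301, 176]);


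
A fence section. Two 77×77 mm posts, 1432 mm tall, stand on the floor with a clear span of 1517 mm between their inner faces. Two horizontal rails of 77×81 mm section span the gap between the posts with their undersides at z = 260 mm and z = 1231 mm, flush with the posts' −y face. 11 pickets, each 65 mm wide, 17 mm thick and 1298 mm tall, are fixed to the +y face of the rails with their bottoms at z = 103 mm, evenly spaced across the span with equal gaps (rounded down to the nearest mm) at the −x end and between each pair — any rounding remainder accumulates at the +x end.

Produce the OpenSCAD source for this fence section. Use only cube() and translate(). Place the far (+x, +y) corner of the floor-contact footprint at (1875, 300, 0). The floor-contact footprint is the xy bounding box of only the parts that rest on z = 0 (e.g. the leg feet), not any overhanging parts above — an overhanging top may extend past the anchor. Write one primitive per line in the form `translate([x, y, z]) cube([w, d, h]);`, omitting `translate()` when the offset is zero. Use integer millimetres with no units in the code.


translate([204, 223, 0]) cube([77, 77, 1432]);
translate([1798, 223, 0]) cube([77, 77, 1432]);
translate([281, 223, 260]) cube([1517, 77, 81]);
translate([281, 223, 1231]) cube([1517, 77, 81]);
translate([347, 300, 103]) cube([65, 17, 1298]);
translate([478, 300, 103]) cube([65, 17, 1298]);
translate([609, 300, 103]) cube([65, 17, 1298]);
translate([740, 300, 103]) cube([65, 17, 1298]);
translate([871, 300, 103]) cube([65, 17, 1298]);
translate([1002, 300, 103]) cube([65, 17, 1298]);
translate([1133, 300, 103]) cube([65, 17, 1298]);
translate([1264, 300, 103]) cube([65, 17, 1298]);
translate([1395, 300, 103]) cube([65, 17, 1298]);
translate([1526, 300, 103]) cube([65, 17, 1298]);
translate([1657, 300, 103]) cube([65, 17, 1298]);


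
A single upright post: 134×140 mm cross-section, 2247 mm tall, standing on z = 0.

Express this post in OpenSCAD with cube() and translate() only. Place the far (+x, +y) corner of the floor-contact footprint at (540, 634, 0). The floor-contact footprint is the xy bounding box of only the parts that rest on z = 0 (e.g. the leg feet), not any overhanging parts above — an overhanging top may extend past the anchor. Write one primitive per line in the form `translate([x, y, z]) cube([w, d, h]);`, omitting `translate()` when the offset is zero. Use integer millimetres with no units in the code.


translate([406, 494, 0]) cube([134, 140, 2247]);


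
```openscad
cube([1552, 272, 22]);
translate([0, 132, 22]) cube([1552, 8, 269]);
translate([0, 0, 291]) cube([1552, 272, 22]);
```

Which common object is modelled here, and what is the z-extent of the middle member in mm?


An I-beam. The web height is 269 mm.

Two wide flanges with a thin centred web — an I-beam. Overall 313 mm minus two 22 mm flanges gives a web of 313 − 2·22 = 269 mm.


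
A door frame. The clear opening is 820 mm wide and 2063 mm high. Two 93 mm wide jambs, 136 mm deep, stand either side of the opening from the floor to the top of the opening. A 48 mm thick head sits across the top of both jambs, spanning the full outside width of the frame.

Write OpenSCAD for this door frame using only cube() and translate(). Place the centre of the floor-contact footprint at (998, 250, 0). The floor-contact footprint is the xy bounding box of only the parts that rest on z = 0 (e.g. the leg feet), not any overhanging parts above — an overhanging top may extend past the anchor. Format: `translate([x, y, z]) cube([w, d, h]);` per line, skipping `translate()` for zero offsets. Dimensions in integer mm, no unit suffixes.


translate([495, 182, 0]) cube([93, 136, 2063]);
translate([1408, 182, 0]) cube([93, 136, 2063]);
translate([495, 182, 2063]) cube([1006, 136, 48]);


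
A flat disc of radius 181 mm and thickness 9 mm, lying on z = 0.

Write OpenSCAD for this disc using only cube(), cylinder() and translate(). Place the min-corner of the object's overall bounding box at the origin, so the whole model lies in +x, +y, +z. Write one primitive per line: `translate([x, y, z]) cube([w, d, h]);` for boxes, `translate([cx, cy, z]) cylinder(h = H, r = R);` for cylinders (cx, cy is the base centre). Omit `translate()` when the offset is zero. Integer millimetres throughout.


translate([181, 181, 0]) cylinder(h = 9, r = 181);


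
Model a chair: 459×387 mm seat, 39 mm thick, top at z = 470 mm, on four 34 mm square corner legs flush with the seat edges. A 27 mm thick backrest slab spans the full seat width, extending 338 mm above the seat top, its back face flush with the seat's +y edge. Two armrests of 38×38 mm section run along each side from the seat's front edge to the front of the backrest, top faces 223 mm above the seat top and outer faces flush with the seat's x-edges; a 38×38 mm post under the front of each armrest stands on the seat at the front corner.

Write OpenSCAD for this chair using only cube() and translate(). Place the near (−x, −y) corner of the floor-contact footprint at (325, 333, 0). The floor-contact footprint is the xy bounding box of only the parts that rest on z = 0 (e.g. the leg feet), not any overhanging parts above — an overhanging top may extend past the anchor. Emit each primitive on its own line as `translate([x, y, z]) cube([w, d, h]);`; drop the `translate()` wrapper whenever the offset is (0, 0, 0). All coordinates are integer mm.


// leg_h = 470 - 39 = 431
// arm post h = 223 - 38 = 185
translate([325, 333, 431]) cube([459, 387, 39]);
translate([325, 333, 0]) cube([34, 34, 431]);
translate([750, 333, 0]) cube([34, 34, 431]);
translate([325, 686, 0]) cube([34, 34, 431]);
translate([750, 686, 0]) cube([34, 34, 431]);
translate([325, 693, 470]) cube([459, 27, 338]);
translate([325, 333, 655]) cube([38, 360, 38]);
translate([746, 333, 655]) cube([38, 360, 38]);
translate([325, 333, 470]) cube([38, 38, 185]);
translate([746, 333, 470]) cube([38, 38, 185]);


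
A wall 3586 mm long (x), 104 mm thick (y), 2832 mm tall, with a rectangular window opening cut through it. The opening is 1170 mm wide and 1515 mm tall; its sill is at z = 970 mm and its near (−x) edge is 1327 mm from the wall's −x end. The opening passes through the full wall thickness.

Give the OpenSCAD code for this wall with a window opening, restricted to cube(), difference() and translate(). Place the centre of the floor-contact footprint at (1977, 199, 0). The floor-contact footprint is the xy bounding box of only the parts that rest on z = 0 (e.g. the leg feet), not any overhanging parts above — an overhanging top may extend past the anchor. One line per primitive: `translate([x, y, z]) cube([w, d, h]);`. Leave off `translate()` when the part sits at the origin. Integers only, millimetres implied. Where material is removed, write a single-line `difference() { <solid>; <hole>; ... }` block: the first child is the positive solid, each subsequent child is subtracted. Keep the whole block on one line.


difference() { translate([184, 147, 0]) cube([3586, 104, 2832]); translate([1511, 147, 970]) cube([1170, 104, 1515]); }


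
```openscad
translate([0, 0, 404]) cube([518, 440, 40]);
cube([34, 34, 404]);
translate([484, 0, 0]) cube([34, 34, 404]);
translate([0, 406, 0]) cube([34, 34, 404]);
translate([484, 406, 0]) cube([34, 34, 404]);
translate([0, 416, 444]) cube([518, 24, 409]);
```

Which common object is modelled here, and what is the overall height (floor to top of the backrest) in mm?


A chair. The overall height is 853 mm.

A slab on four corner posts with a tall panel at the back — a chair. The seat slab sits at z = 404 with thickness 40, and the 409 mm backrest starts at the seat top, so the overall height is 404 + 40 + 409 = 853 mm.


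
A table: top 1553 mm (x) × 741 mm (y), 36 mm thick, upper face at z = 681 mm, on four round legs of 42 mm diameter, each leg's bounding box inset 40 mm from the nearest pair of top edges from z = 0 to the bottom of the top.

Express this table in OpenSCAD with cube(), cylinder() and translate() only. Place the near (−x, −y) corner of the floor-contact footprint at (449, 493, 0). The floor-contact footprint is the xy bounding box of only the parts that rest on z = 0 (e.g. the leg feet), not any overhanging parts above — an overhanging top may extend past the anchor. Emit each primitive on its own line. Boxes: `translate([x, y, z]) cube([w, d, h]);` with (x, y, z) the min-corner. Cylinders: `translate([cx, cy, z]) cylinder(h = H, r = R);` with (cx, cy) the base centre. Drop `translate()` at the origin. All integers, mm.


translate([409, 453, 645]) cube([1553, 741, 36]);
translate([470, 514, 0]) cylinder(h = 645, r = 21);
translate([1901, 514, 0]) cylinder(h = 645, r = 21);
translate([470, 1133, 0]) cylinder(h = 645, r = 21);
translate([1901, 1133, 0]) cylinder(h = 645, r = 21);


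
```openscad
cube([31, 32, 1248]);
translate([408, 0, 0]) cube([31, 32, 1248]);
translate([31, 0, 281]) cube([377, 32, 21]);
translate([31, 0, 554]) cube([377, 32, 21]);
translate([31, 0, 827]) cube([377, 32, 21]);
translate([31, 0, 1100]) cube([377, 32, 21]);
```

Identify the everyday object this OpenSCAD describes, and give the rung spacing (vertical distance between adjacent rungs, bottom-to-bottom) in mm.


A ladder. The rung spacing is 273 mm.

Two tall 31×32 posts with 4 short bars between them — a ladder. Adjacent rungs sit at z = 281 and z = 554, so the spacing is 554 − 281 = 273 mm.


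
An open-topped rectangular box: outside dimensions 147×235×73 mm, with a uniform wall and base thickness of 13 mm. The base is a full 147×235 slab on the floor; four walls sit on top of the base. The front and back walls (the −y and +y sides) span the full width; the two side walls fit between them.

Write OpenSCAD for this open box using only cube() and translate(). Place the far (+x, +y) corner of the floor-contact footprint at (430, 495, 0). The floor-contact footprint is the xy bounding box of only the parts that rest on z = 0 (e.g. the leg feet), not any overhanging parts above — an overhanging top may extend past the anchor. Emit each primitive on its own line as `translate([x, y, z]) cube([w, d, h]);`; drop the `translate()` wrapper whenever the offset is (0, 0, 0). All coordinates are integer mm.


translate([283, 260, 0]) cube([147, 235, 13]);
translate([283, 260, 13]) cube([147, 13, 60]);
translate([283, 482, 13]) cube([147, 13, 60]);
translate([283, 273, 13]) cube([13, 209, 60]);
translate([417, 273, 13]) cube([13, 209, 60]);


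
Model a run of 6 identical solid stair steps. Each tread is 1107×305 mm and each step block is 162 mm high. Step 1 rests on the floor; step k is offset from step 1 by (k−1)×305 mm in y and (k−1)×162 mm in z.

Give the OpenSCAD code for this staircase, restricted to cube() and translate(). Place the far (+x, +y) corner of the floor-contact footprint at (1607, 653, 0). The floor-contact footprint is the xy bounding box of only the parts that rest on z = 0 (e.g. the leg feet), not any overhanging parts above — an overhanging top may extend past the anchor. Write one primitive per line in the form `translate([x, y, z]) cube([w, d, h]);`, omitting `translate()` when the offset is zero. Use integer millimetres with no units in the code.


translate([500, 348, 0]) cube([1107, 305, 162]);
translate([500, 653, 162]) cube([1107, 305, 162]);
translate([500, 958, 324]) cube([1107, 305, 162]);
translate([500, 1263, 486]) cube([1107, 305, 162]);
translate([500, 1568, 648]) cube([1107, 305, 162]);
translate([500, 1873, 810]) cube([1107, 305, 162]);


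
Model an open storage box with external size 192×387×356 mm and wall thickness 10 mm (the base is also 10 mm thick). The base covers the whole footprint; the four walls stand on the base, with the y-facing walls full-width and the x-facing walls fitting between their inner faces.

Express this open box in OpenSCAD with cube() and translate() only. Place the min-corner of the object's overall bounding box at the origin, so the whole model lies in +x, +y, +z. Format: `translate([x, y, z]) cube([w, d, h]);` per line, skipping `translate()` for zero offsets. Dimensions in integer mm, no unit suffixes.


cube([192, 387, 10]);
translate([0, 0, 10]) cube([192, 10, 346]);
translate([0, 377, 10]) cube([192, 10, 346]);
translate([0, 10, 10]) cube([10, 367, 346]);
translate([182, 10, 10]) cube([10, 367, 346]);


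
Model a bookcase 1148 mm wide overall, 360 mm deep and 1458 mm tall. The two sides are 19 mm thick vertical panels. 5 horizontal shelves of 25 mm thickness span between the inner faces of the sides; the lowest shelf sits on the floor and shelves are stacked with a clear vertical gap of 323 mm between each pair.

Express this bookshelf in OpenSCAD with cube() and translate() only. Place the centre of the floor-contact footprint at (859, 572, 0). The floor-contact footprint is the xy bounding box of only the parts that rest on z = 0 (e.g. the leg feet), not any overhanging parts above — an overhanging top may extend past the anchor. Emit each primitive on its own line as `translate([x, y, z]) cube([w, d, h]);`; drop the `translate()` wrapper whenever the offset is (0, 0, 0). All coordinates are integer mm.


translate([285, 392, 0]) cube([19, 360, 1458]);
translate([1414, 392, 0]) cube([19, 360, 1458]);
translate([304, 392, 0]) cube([1110, 360, 25]);
translate([304, 392, 348]) cube([1110, 360, 25]);
translate([304, 392, 696]) cube([1110, 360, 25]);
translate([304, 392, 1044]) cube([1110, 360, 25]);
translate([304, 392, 1392]) cube([1110, 360, 25]);


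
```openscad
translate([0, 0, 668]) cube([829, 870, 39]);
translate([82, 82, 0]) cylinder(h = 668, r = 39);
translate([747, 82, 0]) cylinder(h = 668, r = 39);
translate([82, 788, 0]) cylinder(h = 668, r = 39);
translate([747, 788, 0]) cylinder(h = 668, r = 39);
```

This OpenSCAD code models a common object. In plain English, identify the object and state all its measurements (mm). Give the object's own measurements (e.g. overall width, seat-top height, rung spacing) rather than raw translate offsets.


A table: top 829 mm (x) × 870 mm (y), 39 mm thick, upper face at z = 707 mm, on four round legs of 78 mm diameter, each leg's bounding box inset 43 mm from the nearest pair of top edges from z = 0 to the bottom of the top.


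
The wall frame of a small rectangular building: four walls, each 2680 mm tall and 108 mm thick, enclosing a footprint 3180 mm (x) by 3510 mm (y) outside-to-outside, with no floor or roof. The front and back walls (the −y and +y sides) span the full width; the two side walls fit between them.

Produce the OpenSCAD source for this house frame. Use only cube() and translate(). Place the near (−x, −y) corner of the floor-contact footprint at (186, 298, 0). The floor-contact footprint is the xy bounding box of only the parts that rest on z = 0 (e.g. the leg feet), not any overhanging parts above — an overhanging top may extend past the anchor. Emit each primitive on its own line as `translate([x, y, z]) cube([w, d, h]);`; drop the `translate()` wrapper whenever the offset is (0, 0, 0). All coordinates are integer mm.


translate([186, 298, 0]) cube([3180, 108, 2680]);
translate([186, 3700, 0]) cube([3180, 108, 2680]);
translate([186, 406, 0]) cube([108, 3294, 2680]);
translate([3258, 406, 0]) cube([108, 3294, 2680]);


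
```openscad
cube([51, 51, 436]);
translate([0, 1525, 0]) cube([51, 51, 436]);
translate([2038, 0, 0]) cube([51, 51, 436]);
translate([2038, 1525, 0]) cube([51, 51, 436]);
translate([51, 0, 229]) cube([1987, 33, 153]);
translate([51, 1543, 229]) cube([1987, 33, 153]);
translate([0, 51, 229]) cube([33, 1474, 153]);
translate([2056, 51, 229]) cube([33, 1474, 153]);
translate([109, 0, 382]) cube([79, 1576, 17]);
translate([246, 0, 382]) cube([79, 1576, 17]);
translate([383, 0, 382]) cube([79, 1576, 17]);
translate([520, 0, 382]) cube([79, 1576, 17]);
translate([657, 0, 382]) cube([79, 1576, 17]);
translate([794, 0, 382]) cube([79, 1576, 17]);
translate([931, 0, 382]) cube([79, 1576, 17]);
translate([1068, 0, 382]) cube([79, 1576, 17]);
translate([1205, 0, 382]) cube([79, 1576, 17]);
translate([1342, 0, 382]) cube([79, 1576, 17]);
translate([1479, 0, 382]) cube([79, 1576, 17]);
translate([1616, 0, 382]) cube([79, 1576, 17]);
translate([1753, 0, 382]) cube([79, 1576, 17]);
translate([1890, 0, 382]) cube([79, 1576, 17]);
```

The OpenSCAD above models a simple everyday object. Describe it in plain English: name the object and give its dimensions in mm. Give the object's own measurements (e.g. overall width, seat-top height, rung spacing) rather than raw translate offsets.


A bed frame 2089 mm long (x) by 1576 mm wide (y). Four 51×51 mm corner posts, 436 mm tall, at the corners of the footprint. Four rails of 33 mm thickness and 153 mm height run between adjacent posts with their undersides at z = 229 mm, their outer faces flush with the outside of the frame (the two x-running rails run between the posts' inner faces; the two y-running rails run between the posts' inner faces). 14 slats, each 79 mm wide (x) and 17 mm thick, lie across the top of the two x-running rails, running the full 1576 mm width of the frame in y; along x they sit between the end posts with a 58 mm gap after the −x posts and between neighbouring slats, leaving 69 mm before the +x posts.


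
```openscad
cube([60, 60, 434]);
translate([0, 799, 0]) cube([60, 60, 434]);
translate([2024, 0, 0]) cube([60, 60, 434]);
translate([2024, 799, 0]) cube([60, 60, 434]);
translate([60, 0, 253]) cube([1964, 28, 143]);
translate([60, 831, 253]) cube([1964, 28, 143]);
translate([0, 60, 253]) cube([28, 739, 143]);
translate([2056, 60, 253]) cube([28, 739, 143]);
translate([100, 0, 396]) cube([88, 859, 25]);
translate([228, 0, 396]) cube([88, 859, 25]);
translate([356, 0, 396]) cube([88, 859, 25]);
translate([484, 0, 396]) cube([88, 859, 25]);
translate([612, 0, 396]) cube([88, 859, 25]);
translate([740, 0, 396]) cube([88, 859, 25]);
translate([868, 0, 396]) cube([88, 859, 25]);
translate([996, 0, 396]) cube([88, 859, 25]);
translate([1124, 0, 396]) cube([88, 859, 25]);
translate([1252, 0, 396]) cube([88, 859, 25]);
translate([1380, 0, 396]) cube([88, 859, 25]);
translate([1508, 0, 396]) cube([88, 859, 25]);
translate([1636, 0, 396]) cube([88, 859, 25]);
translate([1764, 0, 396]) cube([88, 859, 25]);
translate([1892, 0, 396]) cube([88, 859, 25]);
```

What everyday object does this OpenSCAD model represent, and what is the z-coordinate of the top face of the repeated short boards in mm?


A bed frame. The slat-top height is 421 mm.

Four posts, four rails, and a row of slats — a bed frame. Slats sit on the rails at z = 253 + 143 = 396; with slat thickness 25, the top is 421 mm.


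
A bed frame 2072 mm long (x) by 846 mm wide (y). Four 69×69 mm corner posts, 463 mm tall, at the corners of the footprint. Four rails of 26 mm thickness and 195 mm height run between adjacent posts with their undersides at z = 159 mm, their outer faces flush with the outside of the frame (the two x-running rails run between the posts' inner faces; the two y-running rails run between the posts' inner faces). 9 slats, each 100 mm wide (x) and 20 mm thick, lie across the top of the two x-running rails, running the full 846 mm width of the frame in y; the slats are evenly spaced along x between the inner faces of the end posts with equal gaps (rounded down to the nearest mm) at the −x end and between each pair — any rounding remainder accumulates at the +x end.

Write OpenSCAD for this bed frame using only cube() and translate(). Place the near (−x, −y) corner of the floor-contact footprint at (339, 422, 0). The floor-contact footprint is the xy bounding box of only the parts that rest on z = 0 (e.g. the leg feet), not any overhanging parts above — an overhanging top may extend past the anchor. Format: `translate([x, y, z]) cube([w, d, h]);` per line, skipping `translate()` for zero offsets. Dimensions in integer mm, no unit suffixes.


translate([339, 422, 0]) cube([69, 69, 463]);
translate([339, 1199, 0]) cube([69, 69, 463]);
translate([2342, 422, 0]) cube([69, 69, 463]);
translate([2342, 1199, 0]) cube([69, 69, 463]);
translate([408, 422, 159]) cube([1934, 26, 195]);
translate([408, 1242, 159]) cube([1934, 26, 195]);
translate([339, 491, 159]) cube([26, 708, 195]);
translate([2385, 491, 159]) cube([26, 708, 195]);
translate([511, 422, 354]) cube([100, 846, 20]);
translate([714, 422, 354]) cube([100, 846, 20]);
translate([917, 422, 354]) cube([100, 846, 20]);
translate([1120, 422, 354]) cube([100, 846, 20]);
translate([1323, 422, 354]) cube([100, 846, 20]);
translate([1526, 422, 354]) cube([100, 846, 20]);
translate([1729, 422, 354]) cube([100, 846, 20]);
translate([1932, 422, 354]) cube([100, 846, 20]);
translate([2135, 422, 354]) cube([100, 846, 20]);


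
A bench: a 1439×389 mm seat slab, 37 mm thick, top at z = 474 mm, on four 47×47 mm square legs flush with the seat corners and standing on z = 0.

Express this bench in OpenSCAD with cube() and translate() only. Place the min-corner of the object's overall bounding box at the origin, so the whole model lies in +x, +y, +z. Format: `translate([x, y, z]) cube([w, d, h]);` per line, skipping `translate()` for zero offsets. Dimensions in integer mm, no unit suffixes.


translate([0, 0, 437]) cube([1439, 389, 37]);
cube([47, 47, 437]);
translate([0, 342, 0]) cube([47, 47, 437]);
translate([1392, 0, 0]) cube([47, 47, 437]);
translate([1392, 342, 0]) cube([47, 47, 437]);


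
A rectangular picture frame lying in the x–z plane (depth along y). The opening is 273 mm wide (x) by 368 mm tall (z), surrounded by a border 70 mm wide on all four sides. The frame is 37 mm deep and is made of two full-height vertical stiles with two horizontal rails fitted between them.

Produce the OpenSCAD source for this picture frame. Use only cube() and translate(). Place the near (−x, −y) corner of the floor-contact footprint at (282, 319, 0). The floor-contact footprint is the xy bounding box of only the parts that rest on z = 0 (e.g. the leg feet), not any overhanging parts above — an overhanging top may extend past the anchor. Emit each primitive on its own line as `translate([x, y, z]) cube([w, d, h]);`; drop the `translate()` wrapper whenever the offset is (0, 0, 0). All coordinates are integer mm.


translate([282, 319, 0]) cube([70, 37, 508]);
translate([625, 319, 0]) cube([70, 37, 508]);
translate([352, 319, 0]) cube([273, 37, 70]);
translate([352, 319, 438]) cube([273, 37, 70]);


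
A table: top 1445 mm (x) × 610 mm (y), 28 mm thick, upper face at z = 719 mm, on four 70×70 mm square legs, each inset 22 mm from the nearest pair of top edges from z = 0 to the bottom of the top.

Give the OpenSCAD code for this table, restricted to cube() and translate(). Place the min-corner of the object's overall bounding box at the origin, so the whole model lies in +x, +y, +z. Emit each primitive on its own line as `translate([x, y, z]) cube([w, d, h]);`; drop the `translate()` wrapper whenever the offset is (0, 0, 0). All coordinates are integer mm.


translate([0, 0, 691]) cube([1445, 610, 28]);
translate([22, 22, 0]) cube([70, 70, 691]);
translate([1353, 22, 0]) cube([70, 70, 691]);
translate([22, 518, 0]) cube([70, 70, 691]);
translate([1353, 518, 0]) cube([70, 70, 691]);


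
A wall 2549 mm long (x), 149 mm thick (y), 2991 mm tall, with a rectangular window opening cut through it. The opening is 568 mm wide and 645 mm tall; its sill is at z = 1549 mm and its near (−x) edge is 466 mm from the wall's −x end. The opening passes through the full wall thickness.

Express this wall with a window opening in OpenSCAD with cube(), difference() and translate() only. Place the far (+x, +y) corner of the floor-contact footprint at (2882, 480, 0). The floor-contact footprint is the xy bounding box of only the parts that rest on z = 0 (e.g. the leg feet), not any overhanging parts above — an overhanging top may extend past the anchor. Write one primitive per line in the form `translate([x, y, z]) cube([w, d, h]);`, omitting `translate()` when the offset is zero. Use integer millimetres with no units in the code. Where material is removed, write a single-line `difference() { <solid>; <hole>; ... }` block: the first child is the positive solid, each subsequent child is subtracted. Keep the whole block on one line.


difference() { translate([333, 331, 0]) cube([2549, 149, 2991]); translate([799, 331, 1549]) cube([568, 149, 645]); }
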